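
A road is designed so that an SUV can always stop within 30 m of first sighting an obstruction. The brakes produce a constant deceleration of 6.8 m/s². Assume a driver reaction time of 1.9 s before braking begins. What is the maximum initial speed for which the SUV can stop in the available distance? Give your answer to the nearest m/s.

Stopping distance: v·t_r + v²/(2a) = 30 with t_r = 1.9 s and a = 6.800 m/s².
So v² + 25.840 v − 408.00 = 0.
Positive root: v = −a·t_r + √((a·t_r)² + 2a·d) = −12.920 + √(166.926 + 408.00) = 11.0576 m/s.

Maximum speed ≈ 11 m/s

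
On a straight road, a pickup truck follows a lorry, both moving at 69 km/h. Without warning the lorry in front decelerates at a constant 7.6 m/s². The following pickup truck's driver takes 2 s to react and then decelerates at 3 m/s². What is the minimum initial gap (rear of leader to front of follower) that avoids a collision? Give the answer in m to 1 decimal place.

Minimum gap ≈ 75.4 m

69 km/h ÷ 3.6 = 19.1667 m/s.
Leader travels v²/(2a_L) = 367.362 / 15.200 = 24.169 m before stopping.
Follower covers v·t_r = 19.1667 × 2 = 38.333 m while reacting, then v²/(2a_F) = 367.362 / 6.000 = 61.227 m while braking, for a total of 38.333 + 61.227 = 99.560 m.
Since a_F ≤ a_L and the follower starts braking later, the follower is never slower than the leader, so the closest approach is when both have stopped.
Minimum gap = 99.560 − 24.169 = 75.391 m.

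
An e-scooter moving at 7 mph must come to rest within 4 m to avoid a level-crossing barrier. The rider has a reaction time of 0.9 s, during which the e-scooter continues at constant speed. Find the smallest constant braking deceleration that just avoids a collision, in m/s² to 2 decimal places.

Required deceleration ≈ 4.14 m/s²

7 mph × 0.44704 = 3.1293 m/s.
Distance covered during reaction = 3.1293 × 0.9 = 2.816 m.
Distance available for braking: 4 − 2.816 = 1.184 m.
v² = 2a·d ⇒ a = v²/(2d) = 3.1293² / (2 × 1.184) = 9.793 / 2.368 = 4.1356 m/s².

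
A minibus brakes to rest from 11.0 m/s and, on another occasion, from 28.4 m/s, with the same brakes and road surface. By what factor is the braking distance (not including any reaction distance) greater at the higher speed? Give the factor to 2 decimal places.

Braking distance d = v²/(2a), so with a fixed, d ∝ v².
Factor = (28.4/11.0)² = 2.5818² = 6.6657.

Factor ≈ 6.67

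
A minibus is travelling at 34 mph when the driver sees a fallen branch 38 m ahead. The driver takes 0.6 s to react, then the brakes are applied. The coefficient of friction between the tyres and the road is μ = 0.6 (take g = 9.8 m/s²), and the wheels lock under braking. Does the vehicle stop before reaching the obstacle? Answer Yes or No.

34 mph × 0.44704 = 15.1994 m/s.
a = μg = 0.6 × 9.8 = 5.880 m/s².
Reaction distance = 15.1994 × 0.6 = 9.120 m.
Braking distance = v²/(2a) = 231.022 / 11.760 = 19.645 m.
Total stopping distance = 9.120 + 19.645 = 28.765 m, vs 38 m available — it stops with 38 − 28.765 = 9.235 m to spare.

Yes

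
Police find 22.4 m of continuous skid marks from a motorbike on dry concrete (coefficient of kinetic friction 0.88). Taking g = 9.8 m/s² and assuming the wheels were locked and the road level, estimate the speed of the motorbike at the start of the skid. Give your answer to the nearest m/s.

Deceleration a = μg = 0.88 × 9.8 = 8.624 m/s².
v = √(2a·d) = √(2 × 8.624 × 22.4) = √386.355 = 19.6559 m/s.

Initial speed ≈ 20 m/s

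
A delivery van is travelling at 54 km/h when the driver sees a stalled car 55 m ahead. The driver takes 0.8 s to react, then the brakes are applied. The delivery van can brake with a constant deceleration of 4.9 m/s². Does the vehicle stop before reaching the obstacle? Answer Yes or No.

54 km/h ÷ 3.6 = 15.0000 m/s.
Reaction distance = 15.0000 × 0.8 = 12.000 m.
Braking distance = v²/(2a) = 225.000 / 9.800 = 22.959 m.
Total stopping distance = 12.000 + 22.959 = 34.959 m, vs 55 m available — it stops with 55 − 34.959 = 20.041 m to spare.

Yes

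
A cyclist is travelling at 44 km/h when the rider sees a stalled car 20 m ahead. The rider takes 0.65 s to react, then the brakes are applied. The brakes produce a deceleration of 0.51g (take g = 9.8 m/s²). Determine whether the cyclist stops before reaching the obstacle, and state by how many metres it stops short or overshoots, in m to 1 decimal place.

No — it overshoots by 2.9 m

44 km/h ÷ 3.6 = 12.2222 m/s.
a = 0.51 × 9.8 = 4.998 m/s².
Reaction distance = 12.2222 × 0.65 = 7.944 m.
Braking distance = v²/(2a) = 149.382 / 9.996 = 14.944 m.
Total stopping distance = 7.944 + 14.944 = 22.888 m, vs 20 m available — it cannot stop in time and overshoots by 22.888 − 20 = 2.888 m.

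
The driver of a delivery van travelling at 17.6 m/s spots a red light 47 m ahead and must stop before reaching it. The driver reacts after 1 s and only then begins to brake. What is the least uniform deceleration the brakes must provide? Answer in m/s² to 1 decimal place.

Distance covered during reaction = 17.6000 × 1 = 17.600 m.
Distance available for braking: 47 − 17.600 = 29.400 m.
v² = 2a·d ⇒ a = v²/(2d) = 17.6000² / (2 × 29.400) = 309.760 / 58.800 = 5.2680 m/s².

Required deceleration ≈ 5.3 m/s²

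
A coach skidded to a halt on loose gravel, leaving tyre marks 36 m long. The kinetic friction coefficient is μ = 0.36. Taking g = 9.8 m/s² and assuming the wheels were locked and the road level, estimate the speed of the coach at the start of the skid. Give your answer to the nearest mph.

Deceleration a = μg = 0.36 × 9.8 = 3.528 m/s².
v = √(2a·d) = √(2 × 3.528 × 36) = √254.016 = 15.9379 m/s.
= 15.9379 ÷ 0.44704 = 35.652 mph.

Initial speed ≈ 36 mph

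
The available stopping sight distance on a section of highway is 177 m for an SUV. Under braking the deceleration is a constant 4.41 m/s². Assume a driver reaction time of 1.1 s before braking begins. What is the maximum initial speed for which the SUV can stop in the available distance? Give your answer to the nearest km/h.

Stopping distance: v·t_r + v²/(2a) = 177 with t_r = 1.1 s and a = 4.410 m/s².
So v² + 9.702 v − 1561.14 = 0.
Positive root: v = −a·t_r + √((a·t_r)² + 2a·d) = −4.851 + √(23.532 + 1561.14) = 34.9569 m/s.
34.9569 m/s × 3.6 = 125.845 km/h.

Maximum speed ≈ 126 km/h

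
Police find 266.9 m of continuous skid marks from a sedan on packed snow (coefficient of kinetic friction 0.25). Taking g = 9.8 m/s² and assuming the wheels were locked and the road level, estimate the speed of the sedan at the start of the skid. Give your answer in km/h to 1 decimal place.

Initial speed ≈ 130.2 km/h

Deceleration a = μg = 0.25 × 9.8 = 2.450 m/s².
v = √(2a·d) = √(2 × 2.450 × 266.9) = √1307.810 = 36.1637 m/s.
= 36.1637 × 3.6 = 130.189 km/h.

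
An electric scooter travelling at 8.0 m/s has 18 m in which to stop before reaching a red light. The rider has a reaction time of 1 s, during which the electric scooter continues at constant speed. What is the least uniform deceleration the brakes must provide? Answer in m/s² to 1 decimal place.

Required deceleration ≈ 3.2 m/s²

Distance covered during reaction = 8.0000 × 1 = 8.000 m.
Distance available for braking: 18 − 8.000 = 10.000 m.
v² = 2a·d ⇒ a = v²/(2d) = 8.0000² / (2 × 10.000) = 64.000 / 20.000 = 3.2000 m/s².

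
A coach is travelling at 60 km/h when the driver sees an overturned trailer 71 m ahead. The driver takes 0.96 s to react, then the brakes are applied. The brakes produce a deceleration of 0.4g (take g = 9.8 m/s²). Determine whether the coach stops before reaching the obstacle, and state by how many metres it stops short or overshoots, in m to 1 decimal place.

60 km/h ÷ 3.6 = 16.6667 m/s.
a = 0.4 × 9.8 = 3.920 m/s².
Reaction distance = 16.6667 × 0.96 = 16.000 m.
Braking distance = v²/(2a) = 277.779 / 7.840 = 35.431 m.
Total stopping distance = 16.000 + 35.431 = 51.431 m, vs 71 m available — it stops with 71 − 51.431 = 19.569 m to spare.

Yes — it stops 19.6 m short of the obstacle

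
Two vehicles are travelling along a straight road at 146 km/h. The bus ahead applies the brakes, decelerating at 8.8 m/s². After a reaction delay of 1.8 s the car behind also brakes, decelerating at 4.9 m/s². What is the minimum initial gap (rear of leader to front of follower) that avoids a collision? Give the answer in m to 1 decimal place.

Minimum gap ≈ 147.4 m

146 km/h ÷ 3.6 = 40.5556 m/s.
Leader travels v²/(2a_L) = 1644.757 / 17.600 = 93.452 m before stopping.
Follower covers v·t_r = 40.5556 × 1.8 = 73.000 m while reacting, then v²/(2a_F) = 1644.757 / 9.800 = 167.832 m while braking, for a total of 73.000 + 167.832 = 240.832 m.
Since a_F ≤ a_L and the follower starts braking later, the follower is never slower than the leader, so the closest approach is when both have stopped.
Minimum gap = 240.832 − 93.452 = 147.380 m.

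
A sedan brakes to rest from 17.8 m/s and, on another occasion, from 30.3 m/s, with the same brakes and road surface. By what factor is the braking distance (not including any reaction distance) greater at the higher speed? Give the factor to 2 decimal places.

Braking distance d = v²/(2a), so with a fixed, d ∝ v².
Factor = (30.3/17.8)² = 1.7022² = 2.8975.

Factor ≈ 2.90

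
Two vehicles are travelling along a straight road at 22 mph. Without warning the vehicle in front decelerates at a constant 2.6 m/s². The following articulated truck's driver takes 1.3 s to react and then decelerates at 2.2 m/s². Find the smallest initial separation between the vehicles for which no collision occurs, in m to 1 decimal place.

Minimum gap ≈ 16.2 m

22 mph × 0.44704 = 9.8349 m/s.
Leader travels v²/(2a_L) = 96.725 / 5.200 = 18.601 m before stopping.
Follower covers v·t_r = 9.8349 × 1.3 = 12.785 m while reacting, then v²/(2a_F) = 96.725 / 4.400 = 21.983 m while braking, for a total of 12.785 + 21.983 = 34.768 m.
Since a_F ≤ a_L and the follower starts braking later, the follower is never slower than the leader, so the closest approach is when both have stopped.
Minimum gap = 34.768 − 18.601 = 16.167 m.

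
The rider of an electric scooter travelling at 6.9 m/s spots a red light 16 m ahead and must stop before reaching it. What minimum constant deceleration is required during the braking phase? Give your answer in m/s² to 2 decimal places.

Required deceleration ≈ 1.49 m/s²

v² = 2a·d ⇒ a = v²/(2d) = 6.9000² / (2 × 16.000) = 47.610 / 32.000 = 1.4878 m/s².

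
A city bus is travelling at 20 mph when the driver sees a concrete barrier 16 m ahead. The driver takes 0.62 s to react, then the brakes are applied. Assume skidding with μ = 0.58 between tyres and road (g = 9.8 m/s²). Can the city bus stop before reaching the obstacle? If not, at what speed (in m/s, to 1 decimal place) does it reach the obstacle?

Yes — it stops about 3.4 m short of the obstacle, so it never reaches it

20 mph × 0.44704 = 8.9408 m/s.
a = μg = 0.58 × 9.8 = 5.684 m/s².
Reaction distance = 8.9408 × 0.62 = 5.543 m.
Braking distance = v²/(2a) = 79.938 / 11.368 = 7.032 m.
Total stopping distance = 5.543 + 7.032 = 12.575 m, vs 16 m available — it stops with 16 − 12.575 = 3.425 m to spare.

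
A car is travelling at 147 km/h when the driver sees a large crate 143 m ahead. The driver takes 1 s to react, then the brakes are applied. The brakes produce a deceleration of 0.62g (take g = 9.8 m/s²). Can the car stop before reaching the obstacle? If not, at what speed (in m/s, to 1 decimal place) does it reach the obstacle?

147 km/h ÷ 3.6 = 40.8333 m/s.
a = 0.62 × 9.8 = 6.076 m/s².
Reaction distance = 40.8333 × 1 = 40.833 m.
Braking distance needed to stop: v²/(2a) = 1667.358 / 12.152 = 137.209 m, so total needed = 40.833 + 137.209 = 178.042 m > 143 m — it cannot stop.
Distance remaining when braking begins: 143 − 40.833 = 102.167 m.
v² = v₀² − 2a·d = 1667.358 − 2 × 6.076 × 102.167 = 425.825 m²/s².
v = √425.825 = 20.636 m/s.

No — it strikes the obstacle at 20.6 m/s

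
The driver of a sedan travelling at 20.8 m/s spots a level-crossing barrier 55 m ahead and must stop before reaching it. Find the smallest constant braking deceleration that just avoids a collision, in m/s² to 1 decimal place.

v² = 2a·d ⇒ a = v²/(2d) = 20.8000² / (2 × 55.000) = 432.640 / 110.000 = 3.9331 m/s².

Required deceleration ≈ 3.9 m/s²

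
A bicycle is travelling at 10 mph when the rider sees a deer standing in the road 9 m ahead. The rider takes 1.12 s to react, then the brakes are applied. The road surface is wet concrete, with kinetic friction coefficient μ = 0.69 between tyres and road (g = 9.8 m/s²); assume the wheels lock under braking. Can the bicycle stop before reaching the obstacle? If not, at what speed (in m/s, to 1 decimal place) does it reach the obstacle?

Yes — it stops about 2.5 m short of the obstacle, so it never reaches it

10 mph × 0.44704 = 4.4704 m/s.
a = μg = 0.69 × 9.8 = 6.762 m/s².
Reaction distance = 4.4704 × 1.12 = 5.007 m.
Braking distance = v²/(2a) = 19.984 / 13.524 = 1.478 m.
Total stopping distance = 5.007 + 1.478 = 6.485 m, vs 9 m available — it stops with 9 − 6.485 = 2.515 m to spare.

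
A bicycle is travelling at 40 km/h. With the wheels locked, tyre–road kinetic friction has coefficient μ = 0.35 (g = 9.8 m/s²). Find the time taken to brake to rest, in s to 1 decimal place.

40 km/h ÷ 3.6 = 11.1111 m/s.
a = μg = 0.35 × 9.8 = 3.430 m/s².
Braking time = v/a = 11.1111 / 3.430 = 3.239 s.

Braking time ≈ 3.2 s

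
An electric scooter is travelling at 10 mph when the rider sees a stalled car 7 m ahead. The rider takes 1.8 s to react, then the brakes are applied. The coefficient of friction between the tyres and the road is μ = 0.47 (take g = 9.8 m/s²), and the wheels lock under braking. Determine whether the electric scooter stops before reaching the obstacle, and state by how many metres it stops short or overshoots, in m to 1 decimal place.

No — it overshoots by 3.2 m

10 mph × 0.44704 = 4.4704 m/s.
a = μg = 0.47 × 9.8 = 4.606 m/s².
Reaction distance = 4.4704 × 1.8 = 8.047 m.
Braking distance = v²/(2a) = 19.984 / 9.212 = 2.169 m.
Total stopping distance = 8.047 + 2.169 = 10.216 m, vs 7 m available — it cannot stop in time and overshoots by 10.216 − 7 = 3.216 m.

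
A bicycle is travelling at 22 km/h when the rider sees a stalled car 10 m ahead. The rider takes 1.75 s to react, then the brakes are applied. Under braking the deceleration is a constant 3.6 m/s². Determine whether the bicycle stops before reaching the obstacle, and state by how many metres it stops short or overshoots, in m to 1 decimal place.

No — it overshoots by 5.9 m

22 km/h ÷ 3.6 = 6.1111 m/s.
Reaction distance = 6.1111 × 1.75 = 10.694 m.
Braking distance = v²/(2a) = 37.346 / 7.200 = 5.187 m.
Total stopping distance = 10.694 + 5.187 = 15.881 m, vs 10 m available — it cannot stop in time and overshoots by 15.881 − 10 = 5.881 m.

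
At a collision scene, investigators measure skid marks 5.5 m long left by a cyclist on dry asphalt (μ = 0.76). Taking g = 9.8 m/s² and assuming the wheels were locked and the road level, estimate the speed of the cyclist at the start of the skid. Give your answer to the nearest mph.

Initial speed ≈ 20 mph

Deceleration a = μg = 0.76 × 9.8 = 7.448 m/s².
v = √(2a·d) = √(2 × 7.448 × 5.5) = √81.928 = 9.0514 m/s.
= 9.0514 ÷ 0.44704 = 20.247 mph.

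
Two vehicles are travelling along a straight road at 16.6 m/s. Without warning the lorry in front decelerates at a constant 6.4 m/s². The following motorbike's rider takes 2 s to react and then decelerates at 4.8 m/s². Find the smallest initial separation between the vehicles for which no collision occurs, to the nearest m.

Minimum gap ≈ 40 m

Leader travels v²/(2a_L) = 275.560 / 12.800 = 21.528 m before stopping.
Follower covers v·t_r = 16.6000 × 2 = 33.200 m while reacting, then v²/(2a_F) = 275.560 / 9.600 = 28.704 m while braking, for a total of 33.200 + 28.704 = 61.904 m.
Since a_F ≤ a_L and the follower starts braking later, the follower is never slower than the leader, so the closest approach is when both have stopped.
Minimum gap = 61.904 − 21.528 = 40.376 m.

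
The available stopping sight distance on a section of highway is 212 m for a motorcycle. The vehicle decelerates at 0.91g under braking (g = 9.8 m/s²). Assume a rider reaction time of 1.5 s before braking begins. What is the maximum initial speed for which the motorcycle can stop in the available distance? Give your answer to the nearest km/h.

Maximum speed ≈ 178 km/h

a = 0.91 × 9.8 = 8.918 m/s².
Stopping distance: v·t_r + v²/(2a) = 212 with t_r = 1.5 s and a = 8.918 m/s².
So v² + 26.754 v − 3781.23 = 0.
Positive root: v = −a·t_r + √((a·t_r)² + 2a·d) = −13.377 + √(178.944 + 3781.23) = 49.5529 m/s.
49.5529 m/s × 3.6 = 178.390 km/h.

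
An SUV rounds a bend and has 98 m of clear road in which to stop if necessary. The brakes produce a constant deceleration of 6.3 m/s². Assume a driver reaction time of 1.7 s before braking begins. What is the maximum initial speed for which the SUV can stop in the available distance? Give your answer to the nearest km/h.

Stopping distance: v·t_r + v²/(2a) = 98 with t_r = 1.7 s and a = 6.300 m/s².
So v² + 21.420 v − 1234.80 = 0.
Positive root: v = −a·t_r + √((a·t_r)² + 2a·d) = −10.710 + √(114.704 + 1234.80) = 26.0256 m/s.
26.0256 m/s × 3.6 = 93.692 km/h.

Maximum speed ≈ 94 km/h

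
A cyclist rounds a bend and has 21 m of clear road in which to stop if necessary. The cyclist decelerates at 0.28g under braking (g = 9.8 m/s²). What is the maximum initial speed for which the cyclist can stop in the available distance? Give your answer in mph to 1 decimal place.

Maximum speed ≈ 24.0 mph

a = 0.28 × 9.8 = 2.744 m/s².
v²/(2a) = d ⇒ v = √(2 × 2.744 × 21) = √115.25 = 10.7355 m/s.
10.7355 m/s ÷ 0.44704 = 24.015 mph.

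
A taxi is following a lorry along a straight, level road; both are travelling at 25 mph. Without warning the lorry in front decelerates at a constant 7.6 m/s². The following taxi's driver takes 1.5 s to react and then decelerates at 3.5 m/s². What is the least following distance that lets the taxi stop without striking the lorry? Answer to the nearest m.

Minimum gap ≈ 26 m

25 mph × 0.44704 = 11.1760 m/s.
Leader travels v²/(2a_L) = 124.903 / 15.200 = 8.217 m before stopping.
Follower covers v·t_r = 11.1760 × 1.5 = 16.764 m while reacting, then v²/(2a_F) = 124.903 / 7.000 = 17.843 m while braking, for a total of 16.764 + 17.843 = 34.607 m.
Since a_F ≤ a_L and the follower starts braking later, the follower is never slower than the leader, so the closest approach is when both have stopped.
Minimum gap = 34.607 − 8.217 = 26.390 m.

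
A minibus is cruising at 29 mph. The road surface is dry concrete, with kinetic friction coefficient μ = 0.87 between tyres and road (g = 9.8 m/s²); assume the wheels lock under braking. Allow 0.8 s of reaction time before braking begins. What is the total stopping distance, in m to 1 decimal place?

29 mph × 0.44704 = 12.9642 m/s.
a = μg = 0.87 × 9.8 = 8.526 m/s².
Reaction distance = v·t_r = 12.9642 × 0.8 = 10.371 m.
Braking distance = v²/(2a) = 12.9642² / (2 × 8.526) = 168.070 / 17.052 = 9.856 m.
Total = 10.371 + 9.856 = 20.227 m.

Total stopping distance ≈ 20.2 m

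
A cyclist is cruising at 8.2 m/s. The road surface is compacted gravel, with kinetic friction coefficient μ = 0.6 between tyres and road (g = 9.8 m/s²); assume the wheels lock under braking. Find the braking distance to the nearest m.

Braking distance ≈ 6 m

a = μg = 0.6 × 9.8 = 5.880 m/s².
Braking distance = v²/(2a) = 8.2000² / (2 × 5.880) = 67.240 / 11.760 = 5.718 m.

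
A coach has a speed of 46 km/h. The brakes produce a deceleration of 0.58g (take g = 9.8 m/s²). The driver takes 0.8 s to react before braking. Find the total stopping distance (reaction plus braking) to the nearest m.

46 km/h ÷ 3.6 = 12.7778 m/s.
a = 0.58 × 9.8 = 5.684 m/s².
Reaction distance = v·t_r = 12.7778 × 0.8 = 10.222 m.
Braking distance = v²/(2a) = 12.7778² / (2 × 5.684) = 163.272 / 11.368 = 14.362 m.
Total = 10.222 + 14.362 = 24.584 m.

Total stopping distance ≈ 25 m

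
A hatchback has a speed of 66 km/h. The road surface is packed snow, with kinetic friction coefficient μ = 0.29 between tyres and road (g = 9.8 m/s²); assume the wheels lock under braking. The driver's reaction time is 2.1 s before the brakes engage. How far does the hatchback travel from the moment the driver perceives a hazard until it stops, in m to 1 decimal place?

66 km/h ÷ 3.6 = 18.3333 m/s.
a = μg = 0.29 × 9.8 = 2.842 m/s².
Reaction distance = v·t_r = 18.3333 × 2.1 = 38.500 m.
Braking distance = v²/(2a) = 18.3333² / (2 × 2.842) = 336.110 / 5.684 = 59.133 m.
Total = 38.500 + 59.133 = 97.633 m.

Total stopping distance ≈ 97.6 m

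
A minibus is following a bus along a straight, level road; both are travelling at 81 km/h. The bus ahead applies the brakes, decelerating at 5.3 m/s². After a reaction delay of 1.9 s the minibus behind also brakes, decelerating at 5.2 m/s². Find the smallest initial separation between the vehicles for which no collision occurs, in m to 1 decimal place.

81 km/h ÷ 3.6 = 22.5000 m/s.
Leader travels v²/(2a_L) = 506.250 / 10.600 = 47.759 m before stopping.
Follower covers v·t_r = 22.5000 × 1.9 = 42.750 m while reacting, then v²/(2a_F) = 506.250 / 10.400 = 48.678 m while braking, for a total of 42.750 + 48.678 = 91.428 m.
Since a_F ≤ a_L and the follower starts braking later, the follower is never slower than the leader, so the closest approach is when both have stopped.
Minimum gap = 91.428 − 47.759 = 43.669 m.

Minimum gap ≈ 43.7 m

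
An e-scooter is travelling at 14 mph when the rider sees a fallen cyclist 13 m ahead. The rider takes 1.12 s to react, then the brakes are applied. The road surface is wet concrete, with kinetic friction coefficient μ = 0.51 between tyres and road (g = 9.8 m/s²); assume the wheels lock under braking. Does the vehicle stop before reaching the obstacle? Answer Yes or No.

14 mph × 0.44704 = 6.2586 m/s.
a = μg = 0.51 × 9.8 = 4.998 m/s².
Reaction distance = 6.2586 × 1.12 = 7.010 m.
Braking distance = v²/(2a) = 39.170 / 9.996 = 3.919 m.
Total stopping distance = 7.010 + 3.919 = 10.929 m, vs 13 m available — it stops with 13 − 10.929 = 2.071 m to spare.

Yes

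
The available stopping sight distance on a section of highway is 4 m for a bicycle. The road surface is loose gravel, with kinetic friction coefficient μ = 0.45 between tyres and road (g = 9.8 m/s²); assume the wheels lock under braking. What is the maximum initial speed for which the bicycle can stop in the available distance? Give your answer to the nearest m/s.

a = μg = 0.45 × 9.8 = 4.410 m/s².
v²/(2a) = d ⇒ v = √(2 × 4.410 × 4) = √35.28 = 5.9397 m/s.

Maximum speed ≈ 6 m/s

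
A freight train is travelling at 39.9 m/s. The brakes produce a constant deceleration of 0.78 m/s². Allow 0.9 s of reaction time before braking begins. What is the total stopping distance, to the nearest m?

Reaction distance = v·t_r = 39.9000 × 0.9 = 35.910 m.
Braking distance = v²/(2a) = 39.9000² / (2 × 0.780) = 1592.010 / 1.560 = 1020.519 m.
Total = 35.910 + 1020.519 = 1056.429 m.

Total stopping distance ≈ 1056 m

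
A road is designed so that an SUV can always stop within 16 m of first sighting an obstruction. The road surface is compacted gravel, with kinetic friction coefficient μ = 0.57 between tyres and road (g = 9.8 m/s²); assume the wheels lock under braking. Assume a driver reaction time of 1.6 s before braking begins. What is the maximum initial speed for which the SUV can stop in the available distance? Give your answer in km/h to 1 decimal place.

Maximum speed ≈ 25.7 km/h

a = μg = 0.57 × 9.8 = 5.586 m/s².
Stopping distance: v·t_r + v²/(2a) = 16 with t_r = 1.6 s and a = 5.586 m/s².
So v² + 17.875 v − 178.75 = 0.
Positive root: v = −a·t_r + √((a·t_r)² + 2a·d) = −8.938 + √(79.888 + 178.75) = 7.1442 m/s.
7.1442 m/s × 3.6 = 25.719 km/h.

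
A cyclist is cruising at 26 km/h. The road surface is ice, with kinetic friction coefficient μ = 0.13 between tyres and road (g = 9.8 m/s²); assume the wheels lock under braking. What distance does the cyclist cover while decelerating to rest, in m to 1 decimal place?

26 km/h ÷ 3.6 = 7.2222 m/s.
a = μg = 0.13 × 9.8 = 1.274 m/s².
Braking distance = v²/(2a) = 7.2222² / (2 × 1.274) = 52.160 / 2.548 = 20.471 m.

Braking distance ≈ 20.5 m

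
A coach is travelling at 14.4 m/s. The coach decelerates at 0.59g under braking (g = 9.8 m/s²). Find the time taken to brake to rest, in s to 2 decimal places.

Braking time ≈ 2.49 s

a = 0.59 × 9.8 = 5.782 m/s².
Braking time = v/a = 14.4000 / 5.782 = 2.490 s.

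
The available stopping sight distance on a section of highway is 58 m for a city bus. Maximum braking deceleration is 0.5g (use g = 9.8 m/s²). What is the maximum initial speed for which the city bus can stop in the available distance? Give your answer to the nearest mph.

Maximum speed ≈ 53 mph

a = 0.5 × 9.8 = 4.900 m/s².
v²/(2a) = d ⇒ v = √(2 × 4.900 × 58) = √568.40 = 23.8411 m/s.
23.8411 m/s ÷ 0.44704 = 53.331 mph.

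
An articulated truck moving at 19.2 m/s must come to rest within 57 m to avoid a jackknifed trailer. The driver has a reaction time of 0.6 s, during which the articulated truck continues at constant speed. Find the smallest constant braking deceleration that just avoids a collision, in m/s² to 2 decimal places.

Required deceleration ≈ 4.05 m/s²

Distance covered during reaction = 19.2000 × 0.6 = 11.520 m.
Distance available for braking: 57 − 11.520 = 45.480 m.
v² = 2a·d ⇒ a = v²/(2d) = 19.2000² / (2 × 45.480) = 368.640 / 90.960 = 4.0528 m/s².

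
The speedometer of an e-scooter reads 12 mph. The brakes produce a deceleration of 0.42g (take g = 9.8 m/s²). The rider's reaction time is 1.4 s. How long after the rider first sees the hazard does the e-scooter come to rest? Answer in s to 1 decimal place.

12 mph × 0.44704 = 5.3645 m/s.
a = 0.42 × 9.8 = 4.116 m/s².
Braking time = v/a = 5.3645 / 4.116 = 1.303 s.
Total = 1.4 + 1.303 = 2.703 s.

Total time ≈ 2.7 s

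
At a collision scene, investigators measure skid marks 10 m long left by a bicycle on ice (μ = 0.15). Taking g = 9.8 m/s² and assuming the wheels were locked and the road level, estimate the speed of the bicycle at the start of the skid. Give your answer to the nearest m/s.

Deceleration a = μg = 0.15 × 9.8 = 1.470 m/s².
v = √(2a·d) = √(2 × 1.470 × 10) = √29.400 = 5.4222 m/s.

Initial speed ≈ 5 m/s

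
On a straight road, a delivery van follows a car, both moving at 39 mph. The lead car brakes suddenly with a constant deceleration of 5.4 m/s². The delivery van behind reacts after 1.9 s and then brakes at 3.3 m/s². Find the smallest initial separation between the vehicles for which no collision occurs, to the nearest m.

Minimum gap ≈ 51 m

39 mph × 0.44704 = 17.4346 m/s.
Leader travels v²/(2a_L) = 303.965 / 10.800 = 28.145 m before stopping.
Follower covers v·t_r = 17.4346 × 1.9 = 33.126 m while reacting, then v²/(2a_F) = 303.965 / 6.600 = 46.055 m while braking, for a total of 33.126 + 46.055 = 79.181 m.
Since a_F ≤ a_L and the follower starts braking later, the follower is never slower than the leader, so the closest approach is when both have stopped.
Minimum gap = 79.181 − 28.145 = 51.036 m.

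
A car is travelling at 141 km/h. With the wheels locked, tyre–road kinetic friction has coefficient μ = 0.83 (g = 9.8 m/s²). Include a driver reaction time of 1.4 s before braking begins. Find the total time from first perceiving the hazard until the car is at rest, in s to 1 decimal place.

Total time ≈ 6.2 s

141 km/h ÷ 3.6 = 39.1667 m/s.
a = μg = 0.83 × 9.8 = 8.134 m/s².
Braking time = v/a = 39.1667 / 8.134 = 4.815 s.
Total = 1.4 + 4.815 = 6.215 s.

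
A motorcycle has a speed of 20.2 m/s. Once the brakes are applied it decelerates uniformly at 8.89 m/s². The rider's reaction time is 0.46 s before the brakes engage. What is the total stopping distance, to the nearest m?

Total stopping distance ≈ 32 m

Reaction distance = v·t_r = 20.2000 × 0.46 = 9.292 m.
Braking distance = v²/(2a) = 20.2000² / (2 × 8.890) = 408.040 / 17.780 = 22.949 m.
Total = 9.292 + 22.949 = 32.241 m.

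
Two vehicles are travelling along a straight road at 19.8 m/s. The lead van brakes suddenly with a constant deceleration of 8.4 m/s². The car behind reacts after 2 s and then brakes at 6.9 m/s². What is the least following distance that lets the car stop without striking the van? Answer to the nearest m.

Minimum gap ≈ 45 m

Leader travels v²/(2a_L) = 392.040 / 16.800 = 23.336 m before stopping.
Follower covers v·t_r = 19.8000 × 2 = 39.600 m while reacting, then v²/(2a_F) = 392.040 / 13.800 = 28.409 m while braking, for a total of 39.600 + 28.409 = 68.009 m.
Since a_F ≤ a_L and the follower starts braking later, the follower is never slower than the leader, so the closest approach is when both have stopped.
Minimum gap = 68.009 − 23.336 = 44.673 m.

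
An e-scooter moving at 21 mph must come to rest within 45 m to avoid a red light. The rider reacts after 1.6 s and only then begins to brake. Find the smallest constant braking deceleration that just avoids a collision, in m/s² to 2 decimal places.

21 mph × 0.44704 = 9.3878 m/s.
Distance covered during reaction = 9.3878 × 1.6 = 15.020 m.
Distance available for braking: 45 − 15.020 = 29.980 m.
v² = 2a·d ⇒ a = v²/(2d) = 9.3878² / (2 × 29.980) = 88.131 / 59.960 = 1.4698 m/s².

Required deceleration ≈ 1.47 m/s²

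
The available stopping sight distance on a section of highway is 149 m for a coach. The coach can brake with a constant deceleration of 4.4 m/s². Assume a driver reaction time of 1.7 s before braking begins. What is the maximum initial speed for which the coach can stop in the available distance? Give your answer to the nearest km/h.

Stopping distance: v·t_r + v²/(2a) = 149 with t_r = 1.7 s and a = 4.400 m/s².
So v² + 14.960 v − 1311.20 = 0.
Positive root: v = −a·t_r + √((a·t_r)² + 2a·d) = −7.480 + √(55.950 + 1311.20) = 29.4950 m/s.
29.4950 m/s × 3.6 = 106.182 km/h.

Maximum speed ≈ 106 km/h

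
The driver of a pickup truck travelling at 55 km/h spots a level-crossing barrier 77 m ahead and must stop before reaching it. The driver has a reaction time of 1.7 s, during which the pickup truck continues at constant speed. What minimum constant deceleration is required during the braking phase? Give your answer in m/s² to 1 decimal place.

Required deceleration ≈ 2.3 m/s²

55 km/h ÷ 3.6 = 15.2778 m/s.
Distance covered during reaction = 15.2778 × 1.7 = 25.972 m.
Distance available for braking: 77 − 25.972 = 51.028 m.
v² = 2a·d ⇒ a = v²/(2d) = 15.2778² / (2 × 51.028) = 233.411 / 102.056 = 2.2871 m/s².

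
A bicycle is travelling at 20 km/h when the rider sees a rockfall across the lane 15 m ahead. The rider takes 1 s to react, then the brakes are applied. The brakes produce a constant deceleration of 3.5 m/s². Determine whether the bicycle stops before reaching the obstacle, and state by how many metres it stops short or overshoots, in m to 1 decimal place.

Yes — it stops 5.0 m short of the obstacle

20 km/h ÷ 3.6 = 5.5556 m/s.
Reaction distance = 5.5556 × 1 = 5.556 m.
Braking distance = v²/(2a) = 30.865 / 7.000 = 4.409 m.
Total stopping distance = 5.556 + 4.409 = 9.965 m, vs 15 m available — it stops with 15 − 9.965 = 5.035 m to spare.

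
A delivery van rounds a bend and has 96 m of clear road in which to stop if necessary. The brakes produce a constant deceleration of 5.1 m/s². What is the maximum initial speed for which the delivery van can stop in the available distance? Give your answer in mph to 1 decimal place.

Maximum speed ≈ 70.0 mph

v²/(2a) = d ⇒ v = √(2 × 5.100 × 96) = √979.20 = 31.2922 m/s.
31.2922 m/s ÷ 0.44704 = 69.999 mph.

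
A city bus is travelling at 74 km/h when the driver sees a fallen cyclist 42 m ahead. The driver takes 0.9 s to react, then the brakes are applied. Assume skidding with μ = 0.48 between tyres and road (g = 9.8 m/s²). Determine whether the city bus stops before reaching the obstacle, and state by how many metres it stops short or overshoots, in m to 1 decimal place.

74 km/h ÷ 3.6 = 20.5556 m/s.
a = μg = 0.48 × 9.8 = 4.704 m/s².
Reaction distance = 20.5556 × 0.9 = 18.500 m.
Braking distance = v²/(2a) = 422.533 / 9.408 = 44.912 m.
Total stopping distance = 18.500 + 44.912 = 63.412 m, vs 42 m available — it cannot stop in time and overshoots by 63.412 − 42 = 21.412 m.

No — it overshoots by 21.4 m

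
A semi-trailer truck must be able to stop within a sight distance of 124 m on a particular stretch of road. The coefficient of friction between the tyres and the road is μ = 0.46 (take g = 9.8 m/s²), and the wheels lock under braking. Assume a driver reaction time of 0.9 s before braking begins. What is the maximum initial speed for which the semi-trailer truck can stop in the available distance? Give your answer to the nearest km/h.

a = μg = 0.46 × 9.8 = 4.508 m/s².
Stopping distance: v·t_r + v²/(2a) = 124 with t_r = 0.9 s and a = 4.508 m/s².
So v² + 8.114 v − 1117.98 = 0.
Positive root: v = −a·t_r + √((a·t_r)² + 2a·d) = −4.057 + √(16.459 + 1117.98) = 29.6244 m/s.
29.6244 m/s × 3.6 = 106.648 km/h.

Maximum speed ≈ 107 km/h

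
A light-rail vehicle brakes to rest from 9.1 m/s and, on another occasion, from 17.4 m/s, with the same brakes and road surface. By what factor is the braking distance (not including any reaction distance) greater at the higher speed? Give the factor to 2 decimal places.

Factor ≈ 3.66

Braking distance d = v²/(2a), so with a fixed, d ∝ v².
Factor = (17.4/9.1)² = 1.9121² = 3.6561.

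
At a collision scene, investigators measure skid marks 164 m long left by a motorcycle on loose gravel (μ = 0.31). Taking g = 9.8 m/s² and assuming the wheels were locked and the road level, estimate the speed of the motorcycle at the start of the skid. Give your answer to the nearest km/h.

Initial speed ≈ 114 km/h

Deceleration a = μg = 0.31 × 9.8 = 3.038 m/s².
v = √(2a·d) = √(2 × 3.038 × 164) = √996.464 = 31.5668 m/s.
= 31.5668 × 3.6 = 113.640 km/h.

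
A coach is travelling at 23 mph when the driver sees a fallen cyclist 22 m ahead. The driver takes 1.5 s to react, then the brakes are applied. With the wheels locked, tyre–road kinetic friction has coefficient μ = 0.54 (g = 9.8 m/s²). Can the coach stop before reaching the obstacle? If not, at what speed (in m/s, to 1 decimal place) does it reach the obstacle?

23 mph × 0.44704 = 10.2819 m/s.
a = μg = 0.54 × 9.8 = 5.292 m/s².
Reaction distance = 10.2819 × 1.5 = 15.423 m.
Braking distance needed to stop: v²/(2a) = 105.717 / 10.584 = 9.988 m, so total needed = 15.423 + 9.988 = 25.411 m > 22 m — it cannot stop.
Distance remaining when braking begins: 22 − 15.423 = 6.577 m.
v² = v₀² − 2a·d = 105.717 − 2 × 5.292 × 6.577 = 36.106 m²/s².
v = √36.106 = 6.009 m/s.

No — it strikes the obstacle at 6.0 m/s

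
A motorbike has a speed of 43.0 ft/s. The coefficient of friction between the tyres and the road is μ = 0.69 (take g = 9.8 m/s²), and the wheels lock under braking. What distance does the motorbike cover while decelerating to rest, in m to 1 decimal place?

43 ft/s × 0.3048 = 13.1064 m/s.
a = μg = 0.69 × 9.8 = 6.762 m/s².
Braking distance = v²/(2a) = 13.1064² / (2 × 6.762) = 171.778 / 13.524 = 12.702 m.

Braking distance ≈ 12.7 m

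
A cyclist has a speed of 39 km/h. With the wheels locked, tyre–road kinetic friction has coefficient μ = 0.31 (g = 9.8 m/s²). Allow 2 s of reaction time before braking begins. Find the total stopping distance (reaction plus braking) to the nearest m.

Total stopping distance ≈ 41 m

39 km/h ÷ 3.6 = 10.8333 m/s.
a = μg = 0.31 × 9.8 = 3.038 m/s².
Reaction distance = v·t_r = 10.8333 × 2 = 21.667 m.
Braking distance = v²/(2a) = 10.8333² / (2 × 3.038) = 117.360 / 6.076 = 19.315 m.
Total = 21.667 + 19.315 = 40.982 m.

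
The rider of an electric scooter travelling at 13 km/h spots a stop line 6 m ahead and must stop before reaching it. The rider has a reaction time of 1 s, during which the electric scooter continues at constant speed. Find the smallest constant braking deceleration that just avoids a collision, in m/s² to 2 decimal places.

13 km/h ÷ 3.6 = 3.6111 m/s.
Distance covered during reaction = 3.6111 × 1 = 3.611 m.
Distance available for braking: 6 − 3.611 = 2.389 m.
v² = 2a·d ⇒ a = v²/(2d) = 3.6111² / (2 × 2.389) = 13.040 / 4.778 = 2.7292 m/s².

Required deceleration ≈ 2.73 m/s²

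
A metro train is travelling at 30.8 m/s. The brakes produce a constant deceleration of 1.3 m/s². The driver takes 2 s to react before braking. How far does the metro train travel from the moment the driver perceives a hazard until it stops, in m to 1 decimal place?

Reaction distance = v·t_r = 30.8000 × 2 = 61.600 m.
Braking distance = v²/(2a) = 30.8000² / (2 × 1.300) = 948.640 / 2.600 = 364.862 m.
Total = 61.600 + 364.862 = 426.462 m.

Total stopping distance ≈ 426.5 m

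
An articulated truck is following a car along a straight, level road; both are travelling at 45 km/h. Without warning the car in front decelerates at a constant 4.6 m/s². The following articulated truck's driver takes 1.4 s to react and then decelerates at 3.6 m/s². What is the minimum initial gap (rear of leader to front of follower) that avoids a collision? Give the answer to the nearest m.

45 km/h ÷ 3.6 = 12.5000 m/s.
Leader travels v²/(2a_L) = 156.250 / 9.200 = 16.984 m before stopping.
Follower covers v·t_r = 12.5000 × 1.4 = 17.500 m while reacting, then v²/(2a_F) = 156.250 / 7.200 = 21.701 m while braking, for a total of 17.500 + 21.701 = 39.201 m.
Since a_F ≤ a_L and the follower starts braking later, the follower is never slower than the leader, so the closest approach is when both have stopped.
Minimum gap = 39.201 − 16.984 = 22.217 m.

Minimum gap ≈ 22 m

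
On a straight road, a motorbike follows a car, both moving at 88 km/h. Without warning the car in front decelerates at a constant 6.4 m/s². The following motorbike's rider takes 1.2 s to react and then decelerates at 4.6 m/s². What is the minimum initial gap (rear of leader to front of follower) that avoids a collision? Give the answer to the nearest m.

88 km/h ÷ 3.6 = 24.4444 m/s.
Leader travels v²/(2a_L) = 597.529 / 12.800 = 46.682 m before stopping.
Follower covers v·t_r = 24.4444 × 1.2 = 29.333 m while reacting, then v²/(2a_F) = 597.529 / 9.200 = 64.949 m while braking, for a total of 29.333 + 64.949 = 94.282 m.
Since a_F ≤ a_L and the follower starts braking later, the follower is never slower than the leader, so the closest approach is when both have stopped.
Minimum gap = 94.282 − 46.682 = 47.600 m.

Minimum gap ≈ 48 m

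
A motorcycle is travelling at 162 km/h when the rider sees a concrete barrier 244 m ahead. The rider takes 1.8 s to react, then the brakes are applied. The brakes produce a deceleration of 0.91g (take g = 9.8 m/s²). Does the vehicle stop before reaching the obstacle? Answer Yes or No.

162 km/h ÷ 3.6 = 45.0000 m/s.
a = 0.91 × 9.8 = 8.918 m/s².
Reaction distance = 45.0000 × 1.8 = 81.000 m.
Braking distance = v²/(2a) = 2025.000 / 17.836 = 113.534 m.
Total stopping distance = 81.000 + 113.534 = 194.534 m, vs 244 m available — it stops with 244 − 194.534 = 49.466 m to spare.

Yes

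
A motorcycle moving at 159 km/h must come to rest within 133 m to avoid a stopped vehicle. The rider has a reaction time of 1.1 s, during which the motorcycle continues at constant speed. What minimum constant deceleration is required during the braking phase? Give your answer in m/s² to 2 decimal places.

Required deceleration ≈ 11.55 m/s²

159 km/h ÷ 3.6 = 44.1667 m/s.
Distance covered during reaction = 44.1667 × 1.1 = 48.583 m.
Distance available for braking: 133 − 48.583 = 84.417 m.
v² = 2a·d ⇒ a = v²/(2d) = 44.1667² / (2 × 84.417) = 1950.697 / 168.834 = 11.5539 m/s².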